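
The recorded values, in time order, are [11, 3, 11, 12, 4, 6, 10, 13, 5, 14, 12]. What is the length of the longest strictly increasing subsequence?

6

Track the smallest tail for each achievable length (strict):
11 → extends → [11]
3 → replaces 11 → [3]
11 → extends → [3, 11]
12 → extends → [3, 11, 12]
4 → replaces 11 → [3, 4, 12]
6 → replaces 12 → [3, 4, 6]
10 → extends → [3, 4, 6, 10]
13 → extends → [3, 4, 6, 10, 13]
5 → replaces 6 → [3, 4, 5, 10, 13]
14 → extends → [3, 4, 5, 10, 13, 14]
12 → replaces 13 → [3, 4, 5, 10, 12, 14]
Six tails, so the longest strictly increasing subsequence has length 6 (e.g. 3, 4, 6, 10, 13, 14).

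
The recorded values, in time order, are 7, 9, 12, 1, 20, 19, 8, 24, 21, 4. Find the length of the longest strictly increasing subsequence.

5

Track the smallest tail for each achievable length (strict):
7 → extends → [7]
9 → extends → [7, 9]
12 → extends → [7, 9, 12]
1 → replaces 7 → [1, 9, 12]
20 → extends → [1, 9, 12, 20]
19 → replaces 20 → [1, 9, 12, 19]
8 → replaces 9 → [1, 8, 12, 19]
24 → extends → [1, 8, 12, 19, 24]
21 → replaces 24 → [1, 8, 12, 19, 21]
4 → replaces 8 → [1, 4, 12, 19, 21]
Five tails, so the longest strictly increasing subsequence has length 5 (e.g. 7, 9, 12, 20, 24).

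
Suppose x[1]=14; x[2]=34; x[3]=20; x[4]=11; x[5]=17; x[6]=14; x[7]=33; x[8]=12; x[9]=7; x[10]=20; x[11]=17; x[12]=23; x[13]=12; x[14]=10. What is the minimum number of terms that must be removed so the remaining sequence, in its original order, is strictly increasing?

10

Fewest deletions = n − (longest strictly increasing subsequence).
i:      1  2  3  4  5  6  7  8  9 10 11 12 13 14
x[i]:  14 34 20 11 17 14 33 12  7 20 17 23 12 10
dp:     1  2  2  1  2  2  3  2  1  3  3  4  2  2
max dp = 4, so deletions = 14 − 4 = 10.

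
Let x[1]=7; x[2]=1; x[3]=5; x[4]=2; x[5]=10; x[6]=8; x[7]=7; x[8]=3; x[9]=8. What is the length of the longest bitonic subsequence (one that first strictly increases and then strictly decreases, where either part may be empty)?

inc[i] = longest strictly increasing subsequence ending at i; dec[i] = longest strictly decreasing subsequence starting at i:
i:      1  2  3  4  5  6  7  8  9
x[i]:   7  1  5  2 10  8  7  3  8
inc:    1  1  2  2  3  3  3  3  4
dec:    3  1  2  1  4  3  2  1  1
Best peak at i=5 (value 10): inc=3, dec=4, length 3+4−1 = 6.

6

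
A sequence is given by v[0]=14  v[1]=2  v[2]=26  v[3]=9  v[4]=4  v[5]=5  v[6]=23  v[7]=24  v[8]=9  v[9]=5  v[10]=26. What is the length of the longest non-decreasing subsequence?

Track the smallest tail for each achievable length (allowing ties):
14 → extends → [14]
2 → replaces 14 → [2]
26 → extends → [2, 26]
9 → replaces 26 → [2, 9]
4 → replaces 9 → [2, 4]
5 → extends → [2, 4, 5]
23 → extends → [2, 4, 5, 23]
24 → extends → [2, 4, 5, 23, 24]
9 → replaces 23 → [2, 4, 5, 9, 24]
5 → replaces 9 → [2, 4, 5, 5, 24]
26 → extends → [2, 4, 5, 5, 24, 26]
Six tails, so the longest non-decreasing subsequence has length 6 (e.g. 2, 4, 5, 23, 24, 26).

6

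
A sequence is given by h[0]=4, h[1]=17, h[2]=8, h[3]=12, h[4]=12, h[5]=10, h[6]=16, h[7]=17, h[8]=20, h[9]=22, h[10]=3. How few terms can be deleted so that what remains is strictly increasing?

Fewest deletions = n − (longest strictly increasing subsequence).
Patience tails:
4 → extends → [4]
17 → extends → [4, 17]
8 → replaces 17 → [4, 8]
12 → extends → [4, 8, 12]
12 → already a tail → [4, 8, 12]
10 → replaces 12 → [4, 8, 10]
16 → extends → [4, 8, 10, 16]
17 → extends → [4, 8, 10, 16, 17]
20 → extends → [4, 8, 10, 16, 17, 20]
22 → extends → [4, 8, 10, 16, 17, 20, 22]
3 → replaces 4 → [3, 8, 10, 16, 17, 20, 22]
Longest strictly increasing subsequence has length 7, so deletions = 11 − 7 = 4.

4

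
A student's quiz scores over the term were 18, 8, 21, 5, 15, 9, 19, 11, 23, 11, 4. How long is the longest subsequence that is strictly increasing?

4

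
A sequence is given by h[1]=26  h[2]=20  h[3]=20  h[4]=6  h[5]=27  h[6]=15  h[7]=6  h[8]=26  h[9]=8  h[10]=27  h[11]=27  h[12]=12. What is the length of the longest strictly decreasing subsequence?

Negate each value so 'decreasing' becomes 'increasing', then run patience tails on the negated sequence:
-26 → extends → [-26]
-20 → extends → [-26, -20]
-20 → already a tail → [-26, -20]
-6 → extends → [-26, -20, -6]
-27 → replaces -26 → [-27, -20, -6]
-15 → replaces -6 → [-27, -20, -15]
-6 → extends → [-27, -20, -15, -6]
-26 → replaces -20 → [-27, -26, -15, -6]
-8 → replaces -6 → [-27, -26, -15, -8]
-27 → already a tail → [-27, -26, -15, -8]
-27 → already a tail → [-27, -26, -15, -8]
-12 → replaces -8 → [-27, -26, -15, -12]
Four tails, so the longest strictly decreasing subsequence of the original has length 4.

4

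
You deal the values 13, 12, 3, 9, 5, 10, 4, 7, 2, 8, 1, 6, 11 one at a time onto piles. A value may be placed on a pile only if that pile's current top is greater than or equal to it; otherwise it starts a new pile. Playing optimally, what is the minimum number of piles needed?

5

Place each on the leftmost legal pile:
13 → new pile 1 (tops now [13])
12 → pile 1 (tops now [12])
3 → pile 1 (tops now [3])
9 → new pile 2 (tops now [3, 9])
5 → pile 2 (tops now [3, 5])
10 → new pile 3 (tops now [3, 5, 10])
4 → pile 2 (tops now [3, 4, 10])
7 → pile 3 (tops now [3, 4, 7])
2 → pile 1 (tops now [2, 4, 7])
8 → new pile 4 (tops now [2, 4, 7, 8])
1 → pile 1 (tops now [1, 4, 7, 8])
6 → pile 3 (tops now [1, 4, 6, 8])
11 → new pile 5 (tops now [1, 4, 6, 8, 11])
Five piles.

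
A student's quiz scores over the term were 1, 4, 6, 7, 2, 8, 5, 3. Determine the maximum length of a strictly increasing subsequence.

5

Let dp[i] be the length of the longest such subsequence ending at index i:
i:     1 2 3 4 5 6 7 8
a[i]:  1 4 6 7 2 8 5 3
dp:    1 2 3 4 2 5 3 3
Maximum dp value is 5.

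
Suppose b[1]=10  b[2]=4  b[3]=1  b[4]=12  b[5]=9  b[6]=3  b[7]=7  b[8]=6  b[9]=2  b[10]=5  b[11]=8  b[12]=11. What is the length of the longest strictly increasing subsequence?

5

Track the smallest tail for each achievable length (strict):
10 → extends → [10]
4 → replaces 10 → [4]
1 → replaces 4 → [1]
12 → extends → [1, 12]
9 → replaces 12 → [1, 9]
3 → replaces 9 → [1, 3]
7 → extends → [1, 3, 7]
6 → replaces 7 → [1, 3, 6]
2 → replaces 3 → [1, 2, 6]
5 → replaces 6 → [1, 2, 5]
8 → extends → [1, 2, 5, 8]
11 → extends → [1, 2, 5, 8, 11]
Five tails, so the longest strictly increasing subsequence has length 5 (e.g. 1, 3, 7, 8, 11).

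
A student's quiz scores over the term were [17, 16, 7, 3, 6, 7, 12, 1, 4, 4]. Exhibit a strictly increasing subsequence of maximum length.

Patience tails give the LIS length; then backtrack through the dp parents:
17 → extends → [17]
16 → replaces 17 → [16]
7 → replaces 16 → [7]
3 → replaces 7 → [3]
6 → extends → [3, 6]
7 → extends → [3, 6, 7]
12 → extends → [3, 6, 7, 12]
1 → replaces 3 → [1, 6, 7, 12]
4 → replaces 6 → [1, 4, 7, 12]
4 → already a tail → [1, 4, 7, 12]
Length 4; one witness is 3, 6, 7, 12.

3, 6, 7, 12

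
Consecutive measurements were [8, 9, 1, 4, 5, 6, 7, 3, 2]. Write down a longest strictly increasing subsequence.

1, 4, 5, 6, 7

Patience tails give the LIS length; then backtrack through the dp parents:
8 → extends → [8]
9 → extends → [8, 9]
1 → replaces 8 → [1, 9]
4 → replaces 9 → [1, 4]
5 → extends → [1, 4, 5]
6 → extends → [1, 4, 5, 6]
7 → extends → [1, 4, 5, 6, 7]
3 → replaces 4 → [1, 3, 5, 6, 7]
2 → replaces 3 → [1, 2, 5, 6, 7]
Length 5; one witness is 1, 4, 5, 6, 7.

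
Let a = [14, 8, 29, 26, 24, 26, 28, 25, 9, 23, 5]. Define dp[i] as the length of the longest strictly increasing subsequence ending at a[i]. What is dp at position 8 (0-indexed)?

dp[i] = 1 + max{dp[j] : j<i, a[j]<a[i]} (or 1 if no such j):
i:      0  1  2  3  4  5  6  7  8  9 10
a[i]:  14  8 29 26 24 26 28 25  9 23  5
dp:     1  1  2  2  2  3  4  3  2  3  1
At index 8 the value is 2.

2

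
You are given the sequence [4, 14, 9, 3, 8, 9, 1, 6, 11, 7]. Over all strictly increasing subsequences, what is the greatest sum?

Let S[i] be the best sum of a strictly increasing subsequence ending at i:
i:      1  2  3  4  5  6  7  8  9 10
a[i]:   4 14  9  3  8  9  1  6 11  7
S:      4 18 13  3 12 21  1 10 32 17
Maximum is 32 (e.g. 4 + 8 + 9 + 11).

32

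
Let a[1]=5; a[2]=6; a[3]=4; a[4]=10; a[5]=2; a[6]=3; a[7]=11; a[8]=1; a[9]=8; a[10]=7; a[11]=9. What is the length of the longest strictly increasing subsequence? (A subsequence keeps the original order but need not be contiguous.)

Let dp[i] be the length of the longest such subsequence ending at index i:
i:      1  2  3  4  5  6  7  8  9 10 11
a[i]:   5  6  4 10  2  3 11  1  8  7  9
dp:     1  2  1  3  1  2  4  1  3  3  4
Maximum dp value is 4.

4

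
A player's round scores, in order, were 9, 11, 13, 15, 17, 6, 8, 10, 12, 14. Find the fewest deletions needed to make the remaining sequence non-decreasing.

5

Fewest deletions = n − (longest non-decreasing subsequence).
Patience tails:
9 → extends → [9]
11 → extends → [9, 11]
13 → extends → [9, 11, 13]
15 → extends → [9, 11, 13, 15]
17 → extends → [9, 11, 13, 15, 17]
6 → replaces 9 → [6, 11, 13, 15, 17]
8 → replaces 11 → [6, 8, 13, 15, 17]
10 → replaces 13 → [6, 8, 10, 15, 17]
12 → replaces 15 → [6, 8, 10, 12, 17]
14 → replaces 17 → [6, 8, 10, 12, 14]
Longest non-decreasing subsequence has length 5, so deletions = 10 − 5 = 5.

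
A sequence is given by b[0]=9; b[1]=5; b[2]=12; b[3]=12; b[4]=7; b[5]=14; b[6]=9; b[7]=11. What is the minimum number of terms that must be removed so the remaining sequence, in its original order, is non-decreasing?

4

Fewest deletions = n − (longest non-decreasing subsequence).
Patience tails:
9 → extends → [9]
5 → replaces 9 → [5]
12 → extends → [5, 12]
12 → extends → [5, 12, 12]
7 → replaces 12 → [5, 7, 12]
14 → extends → [5, 7, 12, 14]
9 → replaces 12 → [5, 7, 9, 14]
11 → replaces 14 → [5, 7, 9, 11]
Longest non-decreasing subsequence has length 4, so deletions = 8 − 4 = 4.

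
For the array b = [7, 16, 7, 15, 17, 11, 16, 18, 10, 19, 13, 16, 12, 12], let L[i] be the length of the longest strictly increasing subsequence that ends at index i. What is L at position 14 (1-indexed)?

dp[i] = 1 + max{dp[j] : j<i, b[j]<b[i]} (or 1 if no such j):
i:      1  2  3  4  5  6  7  8  9 10 11 12 13 14
b[i]:   7 16  7 15 17 11 16 18 10 19 13 16 12 12
dp:     1  2  1  2  3  2  3  4  2  5  3  4  3  3
At index 14 the value is 3.

3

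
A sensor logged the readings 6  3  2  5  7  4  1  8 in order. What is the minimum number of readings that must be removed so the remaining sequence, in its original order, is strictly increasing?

4

Fewest deletions = n − (longest strictly increasing subsequence).
i:     1 2 3 4 5 6 7 8
a[i]:  6 3 2 5 7 4 1 8
dp:    1 1 1 2 3 2 1 4
max dp = 4, so deletions = 8 − 4 = 4.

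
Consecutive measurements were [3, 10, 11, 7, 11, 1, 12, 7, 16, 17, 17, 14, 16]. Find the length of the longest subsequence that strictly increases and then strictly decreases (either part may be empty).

7

inc[i] = longest strictly increasing subsequence ending at i; dec[i] = longest strictly decreasing subsequence starting at i:
i:      1  2  3  4  5  6  7  8  9 10 11 12 13
a[i]:   3 10 11  7 11  1 12  7 16 17 17 14 16
inc:    1  2  3  2  3  1  4  2  5  6  6  5  6
dec:    2  3  3  2  2  1  2  1  2  2  2  1  1
Best peak at i=10 (value 17): inc=6, dec=2, length 6+2−1 = 7.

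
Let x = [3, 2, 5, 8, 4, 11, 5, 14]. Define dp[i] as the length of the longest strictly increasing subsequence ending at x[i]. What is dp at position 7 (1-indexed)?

dp[i] = 1 + max{dp[j] : j<i, x[j]<x[i]} (or 1 if no such j):
i:      1  2  3  4  5  6  7  8
x[i]:   3  2  5  8  4 11  5 14
dp:     1  1  2  3  2  4  3  5
At index 7 the value is 3.

3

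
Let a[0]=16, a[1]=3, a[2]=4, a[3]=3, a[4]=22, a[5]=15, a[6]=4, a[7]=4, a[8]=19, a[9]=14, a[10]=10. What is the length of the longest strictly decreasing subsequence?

4

Negate each value so 'decreasing' becomes 'increasing', then run patience tails on the negated sequence:
-16 → extends → [-16]
-3 → extends → [-16, -3]
-4 → replaces -3 → [-16, -4]
-3 → extends → [-16, -4, -3]
-22 → replaces -16 → [-22, -4, -3]
-15 → replaces -4 → [-22, -15, -3]
-4 → replaces -3 → [-22, -15, -4]
-4 → already a tail → [-22, -15, -4]
-19 → replaces -15 → [-22, -19, -4]
-14 → replaces -4 → [-22, -19, -14]
-10 → extends → [-22, -19, -14, -10]
Four tails, so the longest strictly decreasing subsequence of the original has length 4.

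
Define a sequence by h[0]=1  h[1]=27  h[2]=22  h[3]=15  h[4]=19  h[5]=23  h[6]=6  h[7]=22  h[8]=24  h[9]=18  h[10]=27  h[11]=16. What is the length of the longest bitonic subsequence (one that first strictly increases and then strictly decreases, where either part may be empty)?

inc[i] = longest strictly increasing subsequence ending at i; dec[i] = longest strictly decreasing subsequence starting at i:
i:      0  1  2  3  4  5  6  7  8  9 10 11
h[i]:   1 27 22 15 19 23  6 22 24 18 27 16
inc:    1  2  2  2  3  4  2  4  5  3  6  3
dec:    1  5  4  2  3  4  1  3  3  2  2  1
Best peak at i=5 (value 23): inc=4, dec=4, length 4+4−1 = 7.

7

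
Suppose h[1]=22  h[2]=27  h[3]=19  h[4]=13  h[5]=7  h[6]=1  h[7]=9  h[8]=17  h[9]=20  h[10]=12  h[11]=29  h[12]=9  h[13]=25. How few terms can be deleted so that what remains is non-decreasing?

Fewest deletions = n − (longest non-decreasing subsequence).
i:      1  2  3  4  5  6  7  8  9 10 11 12 13
h[i]:  22 27 19 13  7  1  9 17 20 12 29  9 25
dp:     1  2  1  1  1  1  2  3  4  3  5  3  5
max dp = 5, so deletions = 13 − 5 = 8.

8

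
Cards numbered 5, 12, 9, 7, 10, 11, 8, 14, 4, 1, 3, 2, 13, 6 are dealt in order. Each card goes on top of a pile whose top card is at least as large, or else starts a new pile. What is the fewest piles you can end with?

5

The minimum number of non-increasing subsequences covering a sequence equals the length of its longest strictly increasing subsequence.
LIS length is 5 (e.g. 5, 9, 10, 11, 14), so 5 piles are needed.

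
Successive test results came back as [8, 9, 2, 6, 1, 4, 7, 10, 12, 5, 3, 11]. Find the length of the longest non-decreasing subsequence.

5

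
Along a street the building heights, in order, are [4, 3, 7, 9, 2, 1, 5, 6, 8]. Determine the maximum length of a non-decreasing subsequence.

4

Track the smallest tail for each achievable length (allowing ties):
4 → extends → [4]
3 → replaces 4 → [3]
7 → extends → [3, 7]
9 → extends → [3, 7, 9]
2 → replaces 3 → [2, 7, 9]
1 → replaces 2 → [1, 7, 9]
5 → replaces 7 → [1, 5, 9]
6 → replaces 9 → [1, 5, 6]
8 → extends → [1, 5, 6, 8]
Four tails, so the longest non-decreasing subsequence has length 4 (e.g. 4, 5, 6, 8).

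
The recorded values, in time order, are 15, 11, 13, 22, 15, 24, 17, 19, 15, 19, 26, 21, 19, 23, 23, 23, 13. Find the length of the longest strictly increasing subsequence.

7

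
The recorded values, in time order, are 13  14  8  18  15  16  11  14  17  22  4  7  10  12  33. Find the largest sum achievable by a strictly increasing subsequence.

Let S[i] be the best sum of a strictly increasing subsequence ending at i:
i:       1   2   3   4   5   6   7   8   9  10  11  12  13  14  15
a[i]:   13  14   8  18  15  16  11  14  17  22   4   7  10  12  33
S:      13  27   8  45  42  58  19  33  75  97   4  11  21  33 130
Maximum is 130 (e.g. 13 + 14 + 15 + 16 + 17 + 22 + 33).

130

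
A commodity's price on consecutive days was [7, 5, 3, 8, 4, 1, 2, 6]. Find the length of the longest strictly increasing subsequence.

3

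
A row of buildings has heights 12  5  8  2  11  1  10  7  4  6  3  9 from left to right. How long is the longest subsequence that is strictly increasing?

Let dp[i] be the length of the longest such subsequence ending at index i:
i:      1  2  3  4  5  6  7  8  9 10 11 12
a[i]:  12  5  8  2 11  1 10  7  4  6  3  9
dp:     1  1  2  1  3  1  3  2  2  3  2  4
Maximum dp value is 4.

4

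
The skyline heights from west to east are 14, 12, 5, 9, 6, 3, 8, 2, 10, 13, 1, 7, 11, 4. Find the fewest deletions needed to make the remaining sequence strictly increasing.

9

Fewest deletions = n − (longest strictly increasing subsequence).
Patience tails:
14 → extends → [14]
12 → replaces 14 → [12]
5 → replaces 12 → [5]
9 → extends → [5, 9]
6 → replaces 9 → [5, 6]
3 → replaces 5 → [3, 6]
8 → extends → [3, 6, 8]
2 → replaces 3 → [2, 6, 8]
10 → extends → [2, 6, 8, 10]
13 → extends → [2, 6, 8, 10, 13]
1 → replaces 2 → [1, 6, 8, 10, 13]
7 → replaces 8 → [1, 6, 7, 10, 13]
11 → replaces 13 → [1, 6, 7, 10, 11]
4 → replaces 6 → [1, 4, 7, 10, 11]
Longest strictly increasing subsequence has length 5, so deletions = 14 − 5 = 9.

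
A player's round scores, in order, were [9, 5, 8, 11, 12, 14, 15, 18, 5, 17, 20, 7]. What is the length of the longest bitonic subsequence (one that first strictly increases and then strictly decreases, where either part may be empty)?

9

inc[i] = longest strictly increasing subsequence ending at i; dec[i] = longest strictly decreasing subsequence starting at i:
i:      1  2  3  4  5  6  7  8  9 10 11 12
a[i]:   9  5  8 11 12 14 15 18  5 17 20  7
inc:    1  1  2  3  4  5  6  7  1  7  8  2
dec:    3  1  2  2  2  2  2  3  1  2  2  1
Best peak at i=8 (value 18): inc=7, dec=3, length 7+3−1 = 9.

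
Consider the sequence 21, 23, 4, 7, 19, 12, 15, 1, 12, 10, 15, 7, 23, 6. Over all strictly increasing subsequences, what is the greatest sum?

Let S[i] be the best sum of a strictly increasing subsequence ending at i:
i:      1  2  3  4  5  6  7  8  9 10 11 12 13 14
a[i]:  21 23  4  7 19 12 15  1 12 10 15  7 23  6
S:     21 44  4 11 30 23 38  1 23 21 38 11 61 10
Maximum is 61 (e.g. 4 + 7 + 12 + 15 + 23).

61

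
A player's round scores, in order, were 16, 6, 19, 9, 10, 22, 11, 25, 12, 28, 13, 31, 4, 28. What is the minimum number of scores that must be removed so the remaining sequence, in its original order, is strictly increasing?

7

Fewest deletions = n − (longest strictly increasing subsequence).
i:      1  2  3  4  5  6  7  8  9 10 11 12 13 14
a[i]:  16  6 19  9 10 22 11 25 12 28 13 31  4 28
dp:     1  1  2  2  3  4  4  5  5  6  6  7  1  7
max dp = 7, so deletions = 14 − 7 = 7.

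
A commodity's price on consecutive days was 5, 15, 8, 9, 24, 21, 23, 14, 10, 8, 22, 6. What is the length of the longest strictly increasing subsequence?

Track the smallest tail for each achievable length (strict):
5 → extends → [5]
15 → extends → [5, 15]
8 → replaces 15 → [5, 8]
9 → extends → [5, 8, 9]
24 → extends → [5, 8, 9, 24]
21 → replaces 24 → [5, 8, 9, 21]
23 → extends → [5, 8, 9, 21, 23]
14 → replaces 21 → [5, 8, 9, 14, 23]
10 → replaces 14 → [5, 8, 9, 10, 23]
8 → already a tail → [5, 8, 9, 10, 23]
22 → replaces 23 → [5, 8, 9, 10, 22]
6 → replaces 8 → [5, 6, 9, 10, 22]
Five tails, so the longest strictly increasing subsequence has length 5 (e.g. 5, 8, 9, 21, 23).

5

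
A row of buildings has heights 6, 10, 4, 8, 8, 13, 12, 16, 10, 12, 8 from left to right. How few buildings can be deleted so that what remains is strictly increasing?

Fewest deletions = n − (longest strictly increasing subsequence).
i:      1  2  3  4  5  6  7  8  9 10 11
a[i]:   6 10  4  8  8 13 12 16 10 12  8
dp:     1  2  1  2  2  3  3  4  3  4  2
max dp = 4, so deletions = 11 − 4 = 7.

7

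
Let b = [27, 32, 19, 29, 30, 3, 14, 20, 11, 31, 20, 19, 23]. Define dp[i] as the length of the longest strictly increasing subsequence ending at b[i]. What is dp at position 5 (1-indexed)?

dp[i] = 1 + max{dp[j] : j<i, b[j]<b[i]} (or 1 if no such j):
i:      1  2  3  4  5  6  7  8  9 10 11 12 13
b[i]:  27 32 19 29 30  3 14 20 11 31 20 19 23
dp:     1  2  1  2  3  1  2  3  2  4  3  3  4
At index 5 the value is 3.

3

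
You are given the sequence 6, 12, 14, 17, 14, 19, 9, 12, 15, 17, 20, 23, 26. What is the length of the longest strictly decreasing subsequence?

Let dp[i] be the longest strictly decreasing subsequence ending at i:
i:      1  2  3  4  5  6  7  8  9 10 11 12 13
a[i]:   6 12 14 17 14 19  9 12 15 17 20 23 26
dp:     1  1  1  1  2  1  3  3  2  2  1  1  1
Maximum is 3.

3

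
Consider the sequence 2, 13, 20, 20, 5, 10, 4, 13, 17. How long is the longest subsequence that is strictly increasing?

5

Track the smallest tail for each achievable length (strict):
2 → extends → [2]
13 → extends → [2, 13]
20 → extends → [2, 13, 20]
20 → already a tail → [2, 13, 20]
5 → replaces 13 → [2, 5, 20]
10 → replaces 20 → [2, 5, 10]
4 → replaces 5 → [2, 4, 10]
13 → extends → [2, 4, 10, 13]
17 → extends → [2, 4, 10, 13, 17]
Five tails, so the longest strictly increasing subsequence has length 5 (e.g. 2, 5, 10, 13, 17).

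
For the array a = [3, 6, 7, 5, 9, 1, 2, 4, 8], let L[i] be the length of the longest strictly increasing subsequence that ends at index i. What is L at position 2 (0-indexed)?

3

dp[i] = 1 + max{dp[j] : j<i, a[j]<a[i]} (or 1 if no such j):
i:     0 1 2 3 4 5 6 7 8
a[i]:  3 6 7 5 9 1 2 4 8
dp:    1 2 3 2 4 1 2 3 4
At index 2 the value is 3.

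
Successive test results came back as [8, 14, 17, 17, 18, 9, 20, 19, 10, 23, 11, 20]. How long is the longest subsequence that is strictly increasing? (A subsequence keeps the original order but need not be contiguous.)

Let dp[i] be the length of the longest such subsequence ending at index i:
i:      1  2  3  4  5  6  7  8  9 10 11 12
a[i]:   8 14 17 17 18  9 20 19 10 23 11 20
dp:     1  2  3  3  4  2  5  5  3  6  4  6
Maximum dp value is 6.

6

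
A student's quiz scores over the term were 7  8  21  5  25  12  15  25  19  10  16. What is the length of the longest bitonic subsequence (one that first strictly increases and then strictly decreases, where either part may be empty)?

7

inc[i] = longest strictly increasing subsequence ending at i; dec[i] = longest strictly decreasing subsequence starting at i:
i:      1  2  3  4  5  6  7  8  9 10 11
a[i]:   7  8 21  5 25 12 15 25 19 10 16
inc:    1  2  3  1  4  3  4  5  5  3  5
dec:    2  2  3  1  3  2  2  3  2  1  1
Best peak at i=8 (value 25): inc=5, dec=3, length 5+3−1 = 7.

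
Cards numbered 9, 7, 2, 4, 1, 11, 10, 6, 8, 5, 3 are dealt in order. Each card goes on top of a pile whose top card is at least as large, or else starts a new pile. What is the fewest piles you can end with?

Place each on the leftmost legal pile:
9 → new pile 1 (tops now [9])
7 → pile 1 (tops now [7])
2 → pile 1 (tops now [2])
4 → new pile 2 (tops now [2, 4])
1 → pile 1 (tops now [1, 4])
11 → new pile 3 (tops now [1, 4, 11])
10 → pile 3 (tops now [1, 4, 10])
6 → pile 3 (tops now [1, 4, 6])
8 → new pile 4 (tops now [1, 4, 6, 8])
5 → pile 3 (tops now [1, 4, 5, 8])
3 → pile 2 (tops now [1, 3, 5, 8])
Four piles.

4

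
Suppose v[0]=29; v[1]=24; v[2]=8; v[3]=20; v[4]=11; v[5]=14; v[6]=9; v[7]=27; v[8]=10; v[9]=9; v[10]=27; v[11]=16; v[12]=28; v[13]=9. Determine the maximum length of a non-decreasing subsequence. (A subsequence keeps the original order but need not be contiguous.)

6

Track the smallest tail for each achievable length (allowing ties):
29 → extends → [29]
24 → replaces 29 → [24]
8 → replaces 24 → [8]
20 → extends → [8, 20]
11 → replaces 20 → [8, 11]
14 → extends → [8, 11, 14]
9 → replaces 11 → [8, 9, 14]
27 → extends → [8, 9, 14, 27]
10 → replaces 14 → [8, 9, 10, 27]
9 → replaces 10 → [8, 9, 9, 27]
27 → extends → [8, 9, 9, 27, 27]
16 → replaces 27 → [8, 9, 9, 16, 27]
28 → extends → [8, 9, 9, 16, 27, 28]
9 → replaces 16 → [8, 9, 9, 9, 27, 28]
Six tails, so the longest non-decreasing subsequence has length 6 (e.g. 8, 11, 14, 27, 27, 28).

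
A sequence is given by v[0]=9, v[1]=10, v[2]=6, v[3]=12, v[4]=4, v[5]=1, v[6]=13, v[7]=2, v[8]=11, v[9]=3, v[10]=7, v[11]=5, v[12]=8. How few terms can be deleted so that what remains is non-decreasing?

Fewest deletions = n − (longest non-decreasing subsequence).
i:      0  1  2  3  4  5  6  7  8  9 10 11 12
v[i]:   9 10  6 12  4  1 13  2 11  3  7  5  8
dp:     1  2  1  3  1  1  4  2  3  3  4  4  5
max dp = 5, so deletions = 13 − 5 = 8.

8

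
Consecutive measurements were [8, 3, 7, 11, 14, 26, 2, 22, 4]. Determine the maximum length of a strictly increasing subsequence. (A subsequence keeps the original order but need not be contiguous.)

5

Let dp[i] be the length of the longest such subsequence ending at index i:
i:      1  2  3  4  5  6  7  8  9
a[i]:   8  3  7 11 14 26  2 22  4
dp:     1  1  2  3  4  5  1  5  2
Maximum dp value is 5.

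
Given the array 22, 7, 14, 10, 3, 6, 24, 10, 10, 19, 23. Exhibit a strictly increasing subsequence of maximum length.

Patience tails give the LIS length; then backtrack through the dp parents:
22 → extends → [22]
7 → replaces 22 → [7]
14 → extends → [7, 14]
10 → replaces 14 → [7, 10]
3 → replaces 7 → [3, 10]
6 → replaces 10 → [3, 6]
24 → extends → [3, 6, 24]
10 → replaces 24 → [3, 6, 10]
10 → already a tail → [3, 6, 10]
19 → extends → [3, 6, 10, 19]
23 → extends → [3, 6, 10, 19, 23]
Length 5; one witness is 3, 6, 10, 19, 23.

3, 6, 10, 19, 23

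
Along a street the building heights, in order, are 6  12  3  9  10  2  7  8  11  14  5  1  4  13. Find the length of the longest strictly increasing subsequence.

Let dp[i] be the length of the longest such subsequence ending at index i:
i:      1  2  3  4  5  6  7  8  9 10 11 12 13 14
a[i]:   6 12  3  9 10  2  7  8 11 14  5  1  4 13
dp:     1  2  1  2  3  1  2  3  4  5  2  1  2  5
Maximum dp value is 5.

5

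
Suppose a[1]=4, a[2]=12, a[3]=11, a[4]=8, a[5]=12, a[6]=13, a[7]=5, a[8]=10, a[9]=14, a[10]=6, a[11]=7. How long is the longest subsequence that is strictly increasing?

5

Track the smallest tail for each achievable length (strict):
4 → extends → [4]
12 → extends → [4, 12]
11 → replaces 12 → [4, 11]
8 → replaces 11 → [4, 8]
12 → extends → [4, 8, 12]
13 → extends → [4, 8, 12, 13]
5 → replaces 8 → [4, 5, 12, 13]
10 → replaces 12 → [4, 5, 10, 13]
14 → extends → [4, 5, 10, 13, 14]
6 → replaces 10 → [4, 5, 6, 13, 14]
7 → replaces 13 → [4, 5, 6, 7, 14]
Five tails, so the longest strictly increasing subsequence has length 5 (e.g. 4, 11, 12, 13, 14).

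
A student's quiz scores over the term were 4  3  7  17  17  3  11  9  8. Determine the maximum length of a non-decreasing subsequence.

Let dp[i] be the length of the longest such subsequence ending at index i:
i:      1  2  3  4  5  6  7  8  9
a[i]:   4  3  7 17 17  3 11  9  8
dp:     1  1  2  3  4  2  3  3  3
Maximum dp value is 4.

4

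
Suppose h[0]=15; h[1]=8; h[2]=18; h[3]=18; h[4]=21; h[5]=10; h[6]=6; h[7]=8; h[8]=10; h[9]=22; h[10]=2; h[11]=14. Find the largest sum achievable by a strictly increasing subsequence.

Let S[i] be the best sum of a strictly increasing subsequence ending at i:
i:      0  1  2  3  4  5  6  7  8  9 10 11
h[i]:  15  8 18 18 21 10  6  8 10 22  2 14
S:     15  8 33 33 54 18  6 14 24 76  2 38
Maximum is 76 (e.g. 15 + 18 + 21 + 22).

76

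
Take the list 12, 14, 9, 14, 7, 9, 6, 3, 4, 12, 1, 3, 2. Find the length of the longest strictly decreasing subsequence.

Negate each value so 'decreasing' becomes 'increasing', then run patience tails on the negated sequence:
-12 → extends → [-12]
-14 → replaces -12 → [-14]
-9 → extends → [-14, -9]
-14 → already a tail → [-14, -9]
-7 → extends → [-14, -9, -7]
-9 → already a tail → [-14, -9, -7]
-6 → extends → [-14, -9, -7, -6]
-3 → extends → [-14, -9, -7, -6, -3]
-4 → replaces -3 → [-14, -9, -7, -6, -4]
-12 → replaces -9 → [-14, -12, -7, -6, -4]
-1 → extends → [-14, -12, -7, -6, -4, -1]
-3 → replaces -1 → [-14, -12, -7, -6, -4, -3]
-2 → extends → [-14, -12, -7, -6, -4, -3, -2]
Seven tails, so the longest strictly decreasing subsequence of the original has length 7.

7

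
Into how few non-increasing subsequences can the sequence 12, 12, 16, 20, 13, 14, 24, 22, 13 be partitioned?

4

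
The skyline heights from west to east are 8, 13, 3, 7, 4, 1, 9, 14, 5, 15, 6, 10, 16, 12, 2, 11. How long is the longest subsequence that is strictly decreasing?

4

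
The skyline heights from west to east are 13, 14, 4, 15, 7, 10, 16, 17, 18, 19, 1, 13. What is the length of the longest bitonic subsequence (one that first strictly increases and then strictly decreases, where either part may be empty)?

8

inc[i] = longest strictly increasing subsequence ending at i; dec[i] = longest strictly decreasing subsequence starting at i:
i:      1  2  3  4  5  6  7  8  9 10 11 12
a[i]:  13 14  4 15  7 10 16 17 18 19  1 13
inc:    1  2  1  3  2  3  4  5  6  7  1  4
dec:    3  3  2  3  2  2  2  2  2  2  1  1
Best peak at i=10 (value 19): inc=7, dec=2, length 7+2−1 = 8.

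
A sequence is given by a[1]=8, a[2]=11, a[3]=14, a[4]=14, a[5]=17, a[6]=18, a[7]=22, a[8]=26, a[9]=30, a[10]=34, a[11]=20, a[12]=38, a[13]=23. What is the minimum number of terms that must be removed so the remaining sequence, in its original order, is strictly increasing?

3

Fewest deletions = n − (longest strictly increasing subsequence).
Patience tails:
8 → extends → [8]
11 → extends → [8, 11]
14 → extends → [8, 11, 14]
14 → already a tail → [8, 11, 14]
17 → extends → [8, 11, 14, 17]
18 → extends → [8, 11, 14, 17, 18]
22 → extends → [8, 11, 14, 17, 18, 22]
26 → extends → [8, 11, 14, 17, 18, 22, 26]
30 → extends → [8, 11, 14, 17, 18, 22, 26, 30]
34 → extends → [8, 11, 14, 17, 18, 22, 26, 30, 34]
20 → replaces 22 → [8, 11, 14, 17, 18, 20, 26, 30, 34]
38 → extends → [8, 11, 14, 17, 18, 20, 26, 30, 34, 38]
23 → replaces 26 → [8, 11, 14, 17, 18, 20, 23, 30, 34, 38]
Longest strictly increasing subsequence has length 10, so deletions = 13 − 10 = 3.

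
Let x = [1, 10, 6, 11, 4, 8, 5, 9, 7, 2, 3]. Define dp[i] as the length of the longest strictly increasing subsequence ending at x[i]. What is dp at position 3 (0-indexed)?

dp[i] = 1 + max{dp[j] : j<i, x[j]<x[i]} (or 1 if no such j):
i:      0  1  2  3  4  5  6  7  8  9 10
x[i]:   1 10  6 11  4  8  5  9  7  2  3
dp:     1  2  2  3  2  3  3  4  4  2  3
At index 3 the value is 3.

3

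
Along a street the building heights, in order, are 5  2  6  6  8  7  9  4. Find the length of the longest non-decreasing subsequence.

Let dp[i] be the length of the longest such subsequence ending at index i:
i:     1 2 3 4 5 6 7 8
a[i]:  5 2 6 6 8 7 9 4
dp:    1 1 2 3 4 4 5 2
Maximum dp value is 5.

5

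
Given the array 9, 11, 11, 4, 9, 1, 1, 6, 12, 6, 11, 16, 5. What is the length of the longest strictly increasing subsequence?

Let dp[i] be the length of the longest such subsequence ending at index i:
i:      1  2  3  4  5  6  7  8  9 10 11 12 13
a[i]:   9 11 11  4  9  1  1  6 12  6 11 16  5
dp:     1  2  2  1  2  1  1  2  3  2  3  4  2
Maximum dp value is 4.

4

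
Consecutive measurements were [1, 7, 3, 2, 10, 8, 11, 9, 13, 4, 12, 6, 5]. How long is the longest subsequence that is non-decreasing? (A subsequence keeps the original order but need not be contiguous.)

5

Track the smallest tail for each achievable length (allowing ties):
1 → extends → [1]
7 → extends → [1, 7]
3 → replaces 7 → [1, 3]
2 → replaces 3 → [1, 2]
10 → extends → [1, 2, 10]
8 → replaces 10 → [1, 2, 8]
11 → extends → [1, 2, 8, 11]
9 → replaces 11 → [1, 2, 8, 9]
13 → extends → [1, 2, 8, 9, 13]
4 → replaces 8 → [1, 2, 4, 9, 13]
12 → replaces 13 → [1, 2, 4, 9, 12]
6 → replaces 9 → [1, 2, 4, 6, 12]
5 → replaces 6 → [1, 2, 4, 5, 12]
Five tails, so the longest non-decreasing subsequence has length 5 (e.g. 1, 7, 10, 11, 13).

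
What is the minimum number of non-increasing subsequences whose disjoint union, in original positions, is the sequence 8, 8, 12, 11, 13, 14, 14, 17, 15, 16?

6

The minimum number of non-increasing subsequences covering a sequence equals the length of its longest strictly increasing subsequence.
LIS length is 6 (e.g. 8, 12, 13, 14, 15, 16), so 6 piles are needed.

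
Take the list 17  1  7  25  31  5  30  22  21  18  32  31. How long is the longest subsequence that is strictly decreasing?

Let dp[i] be the longest strictly decreasing subsequence ending at i:
i:      1  2  3  4  5  6  7  8  9 10 11 12
a[i]:  17  1  7 25 31  5 30 22 21 18 32 31
dp:     1  2  2  1  1  3  2  3  4  5  1  2
Maximum is 5.

5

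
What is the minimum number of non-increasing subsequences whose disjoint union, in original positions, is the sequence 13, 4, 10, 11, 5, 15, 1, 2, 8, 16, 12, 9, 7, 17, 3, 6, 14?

6

The minimum number of non-increasing subsequences covering a sequence equals the length of its longest strictly increasing subsequence.
LIS length is 6 (e.g. 4, 10, 11, 15, 16, 17), so 6 piles are needed.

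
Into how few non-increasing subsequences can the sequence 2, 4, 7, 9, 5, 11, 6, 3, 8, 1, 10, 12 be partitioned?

7

Place each on the leftmost legal pile:
2 → new pile 1 (tops now [2])
4 → new pile 2 (tops now [2, 4])
7 → new pile 3 (tops now [2, 4, 7])
9 → new pile 4 (tops now [2, 4, 7, 9])
5 → pile 3 (tops now [2, 4, 5, 9])
11 → new pile 5 (tops now [2, 4, 5, 9, 11])
6 → pile 4 (tops now [2, 4, 5, 6, 11])
3 → pile 2 (tops now [2, 3, 5, 6, 11])
8 → pile 5 (tops now [2, 3, 5, 6, 8])
1 → pile 1 (tops now [1, 3, 5, 6, 8])
10 → new pile 6 (tops now [1, 3, 5, 6, 8, 10])
12 → new pile 7 (tops now [1, 3, 5, 6, 8, 10, 12])
Seven piles.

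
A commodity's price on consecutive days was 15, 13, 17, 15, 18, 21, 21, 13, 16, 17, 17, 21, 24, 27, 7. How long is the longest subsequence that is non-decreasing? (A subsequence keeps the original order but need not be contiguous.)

8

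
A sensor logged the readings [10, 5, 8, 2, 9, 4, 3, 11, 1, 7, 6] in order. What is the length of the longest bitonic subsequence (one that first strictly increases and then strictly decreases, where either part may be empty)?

inc[i] = longest strictly increasing subsequence ending at i; dec[i] = longest strictly decreasing subsequence starting at i:
i:      1  2  3  4  5  6  7  8  9 10 11
a[i]:  10  5  8  2  9  4  3 11  1  7  6
inc:    1  1  2  1  3  2  2  4  1  3  3
dec:    5  4  4  2  4  3  2  3  1  2  1
Best peak at i=5 (value 9): inc=3, dec=4, length 3+4−1 = 6.

6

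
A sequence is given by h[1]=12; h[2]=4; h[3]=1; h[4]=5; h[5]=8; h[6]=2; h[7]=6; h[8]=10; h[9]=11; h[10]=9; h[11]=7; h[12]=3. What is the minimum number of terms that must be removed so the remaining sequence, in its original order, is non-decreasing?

Fewest deletions = n − (longest non-decreasing subsequence).
Patience tails:
12 → extends → [12]
4 → replaces 12 → [4]
1 → replaces 4 → [1]
5 → extends → [1, 5]
8 → extends → [1, 5, 8]
2 → replaces 5 → [1, 2, 8]
6 → replaces 8 → [1, 2, 6]
10 → extends → [1, 2, 6, 10]
11 → extends → [1, 2, 6, 10, 11]
9 → replaces 10 → [1, 2, 6, 9, 11]
7 → replaces 9 → [1, 2, 6, 7, 11]
3 → replaces 6 → [1, 2, 3, 7, 11]
Longest non-decreasing subsequence has length 5, so deletions = 12 − 5 = 7.

7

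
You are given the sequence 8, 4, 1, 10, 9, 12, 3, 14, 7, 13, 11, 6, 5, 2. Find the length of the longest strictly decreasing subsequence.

Negate each value so 'decreasing' becomes 'increasing', then run patience tails on the negated sequence:
-8 → extends → [-8]
-4 → extends → [-8, -4]
-1 → extends → [-8, -4, -1]
-10 → replaces -8 → [-10, -4, -1]
-9 → replaces -4 → [-10, -9, -1]
-12 → replaces -10 → [-12, -9, -1]
-3 → replaces -1 → [-12, -9, -3]
-14 → replaces -12 → [-14, -9, -3]
-7 → replaces -3 → [-14, -9, -7]
-13 → replaces -9 → [-14, -13, -7]
-11 → replaces -7 → [-14, -13, -11]
-6 → extends → [-14, -13, -11, -6]
-5 → extends → [-14, -13, -11, -6, -5]
-2 → extends → [-14, -13, -11, -6, -5, -2]
Six tails, so the longest strictly decreasing subsequence of the original has length 6.

6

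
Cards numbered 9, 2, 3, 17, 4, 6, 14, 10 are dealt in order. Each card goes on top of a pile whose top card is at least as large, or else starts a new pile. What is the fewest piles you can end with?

Place each on the leftmost legal pile:
9 → new pile 1 (tops now [9])
2 → pile 1 (tops now [2])
3 → new pile 2 (tops now [2, 3])
17 → new pile 3 (tops now [2, 3, 17])
4 → pile 3 (tops now [2, 3, 4])
6 → new pile 4 (tops now [2, 3, 4, 6])
14 → new pile 5 (tops now [2, 3, 4, 6, 14])
10 → pile 5 (tops now [2, 3, 4, 6, 10])
Five piles.

5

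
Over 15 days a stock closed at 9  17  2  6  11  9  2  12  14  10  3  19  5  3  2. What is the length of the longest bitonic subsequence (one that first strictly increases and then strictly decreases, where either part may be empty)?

9

inc[i] = longest strictly increasing subsequence ending at i; dec[i] = longest strictly decreasing subsequence starting at i:
i:      1  2  3  4  5  6  7  8  9 10 11 12 13 14 15
a[i]:   9 17  2  6 11  9  2 12 14 10  3 19  5  3  2
inc:    1  2  1  2  3  3  1  4  5  4  2  6  3  2  1
dec:    5  6  1  4  5  4  1  5  5  4  2  4  3  2  1
Best peak at i=9 (value 14): inc=5, dec=5, length 5+5−1 = 9.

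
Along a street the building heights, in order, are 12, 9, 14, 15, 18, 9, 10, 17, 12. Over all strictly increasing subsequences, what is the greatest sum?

59

Let S[i] be the best sum of a strictly increasing subsequence ending at i:
i:      1  2  3  4  5  6  7  8  9
a[i]:  12  9 14 15 18  9 10 17 12
S:     12  9 26 41 59  9 19 58 31
Maximum is 59 (e.g. 12 + 14 + 15 + 18).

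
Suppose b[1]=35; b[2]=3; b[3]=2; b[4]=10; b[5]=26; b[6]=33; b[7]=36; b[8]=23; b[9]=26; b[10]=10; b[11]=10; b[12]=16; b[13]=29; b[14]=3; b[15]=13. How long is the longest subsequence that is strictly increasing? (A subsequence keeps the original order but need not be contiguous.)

5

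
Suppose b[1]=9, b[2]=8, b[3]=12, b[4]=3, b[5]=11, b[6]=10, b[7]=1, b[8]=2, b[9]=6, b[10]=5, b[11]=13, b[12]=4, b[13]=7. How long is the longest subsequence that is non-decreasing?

4

Let dp[i] be the length of the longest such subsequence ending at index i:
i:      1  2  3  4  5  6  7  8  9 10 11 12 13
b[i]:   9  8 12  3 11 10  1  2  6  5 13  4  7
dp:     1  1  2  1  2  2  1  2  3  3  4  3  4
Maximum dp value is 4.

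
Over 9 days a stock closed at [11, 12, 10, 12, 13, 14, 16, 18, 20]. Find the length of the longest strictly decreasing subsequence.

2

Let dp[i] be the longest strictly decreasing subsequence ending at i:
i:      1  2  3  4  5  6  7  8  9
a[i]:  11 12 10 12 13 14 16 18 20
dp:     1  1  2  1  1  1  1  1  1
Maximum is 2.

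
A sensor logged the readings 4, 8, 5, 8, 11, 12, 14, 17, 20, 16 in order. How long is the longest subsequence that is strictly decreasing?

2

Negate each value so 'decreasing' becomes 'increasing', then run patience tails on the negated sequence:
-4 → extends → [-4]
-8 → replaces -4 → [-8]
-5 → extends → [-8, -5]
-8 → already a tail → [-8, -5]
-11 → replaces -8 → [-11, -5]
-12 → replaces -11 → [-12, -5]
-14 → replaces -12 → [-14, -5]
-17 → replaces -14 → [-17, -5]
-20 → replaces -17 → [-20, -5]
-16 → replaces -5 → [-20, -16]
Two tails, so the longest strictly decreasing subsequence of the original has length 2.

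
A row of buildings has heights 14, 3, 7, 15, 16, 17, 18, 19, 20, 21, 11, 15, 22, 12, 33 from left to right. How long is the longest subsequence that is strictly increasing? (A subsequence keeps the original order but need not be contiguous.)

11

Let dp[i] be the length of the longest such subsequence ending at index i:
i:      1  2  3  4  5  6  7  8  9 10 11 12 13 14 15
a[i]:  14  3  7 15 16 17 18 19 20 21 11 15 22 12 33
dp:     1  1  2  3  4  5  6  7  8  9  3  4 10  4 11
Maximum dp value is 11.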